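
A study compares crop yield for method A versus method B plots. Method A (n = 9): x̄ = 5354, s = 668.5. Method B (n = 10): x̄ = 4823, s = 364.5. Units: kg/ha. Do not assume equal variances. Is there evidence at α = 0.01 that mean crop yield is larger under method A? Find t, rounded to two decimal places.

2.12

Let group 1 = method A, group 2 = method B. H0: μ_1 = μ_2; H1: μ_1 > μ_2 (Welch's two-sample t-test, right-tailed).
t = (x̄_1 − x̄_2)/√(s_1²/n_1 + s_2²/n_2) = (5354 − 4823)/√(668.5²/9 + 364.5²/10) = 2.12
Welch–Satterthwaite df ≈ 12.08
p-value = P(T ≥ 2.12) ≈ 0.0279
Since p ≈ 0.0279 > α = 0.01, fail to reject H0; the evidence is not statistically significant.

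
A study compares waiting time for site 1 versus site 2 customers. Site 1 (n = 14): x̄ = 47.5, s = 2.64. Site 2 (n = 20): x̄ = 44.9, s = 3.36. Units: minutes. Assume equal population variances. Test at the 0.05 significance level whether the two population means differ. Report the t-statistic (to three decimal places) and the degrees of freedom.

Let group 1 = site 1, group 2 = site 2. H0: μ_1 = μ_2; H1: μ_1 ≠ μ_2 (two-sample pooled-variance t-test, two-sided).
s_p² = [(14−1)·2.64² + (20−1)·3.36²]/(14+20−2) = 9.5346
t = (47.5 − 44.9)/√[9.5346·(1/14 + 1/20)] = 2.416
df = n₁ + n₂ − 2 = 32
Two-sided p-value ≈ 0.022
Since p ≈ 0.022 < α = 0.05, reject H0; the evidence is statistically significant.

t = 2.416, df = 32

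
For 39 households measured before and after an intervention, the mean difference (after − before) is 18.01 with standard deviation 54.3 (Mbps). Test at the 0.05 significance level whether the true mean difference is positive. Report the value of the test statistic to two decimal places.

H0: μ_d = 0; H1: μ_d > 0 (paired t-test on the differences, right-tailed).
t = d̄/(s_d/√n) = 18.01/(54.3/√39) = 2.07
df = n − 1 = 38
p-value = P(T ≥ 2.07) ≈ 0.0226
Since p ≈ 0.0226 < α = 0.05, reject H0; the data support H1.

2.07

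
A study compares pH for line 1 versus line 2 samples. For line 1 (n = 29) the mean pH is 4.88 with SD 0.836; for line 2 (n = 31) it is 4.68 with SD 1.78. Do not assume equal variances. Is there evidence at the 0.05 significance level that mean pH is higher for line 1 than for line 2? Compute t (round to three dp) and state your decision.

t = 0.563; fail to reject H0

Let group 1 = line 1, group 2 = line 2. H0: μ_1 = μ_2; H1: μ_1 > μ_2 (Welch's two-sample t-test, right-tailed).
t = (x̄_1 − x̄_2)/√(s_1²/n_1 + s_2²/n_2) = (4.88 − 4.68)/√(0.836²/29 + 1.78²/31) = 0.563
Welch–Satterthwaite df ≈ 43.24
p-value = P(T ≥ 0.563) ≈ 0.2883
Since p ≈ 0.2883 > α = 0.05, fail to reject H0; the data do not provide sufficient evidence against H0.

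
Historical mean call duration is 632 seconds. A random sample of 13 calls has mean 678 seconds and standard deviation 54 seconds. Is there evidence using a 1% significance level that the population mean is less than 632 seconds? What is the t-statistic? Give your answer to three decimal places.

H0: μ = 632; H1: μ < 632 (one-sample t-test, left-tailed).
t = (x̄ − μ₀)/(s/√n) = (678 − 632)/(54/√13) = 3.071
df = n − 1 = 12
p-value = P(T ≤ 3.071) ≈ 0.995
Since p ≈ 0.995 > α = 0.01, fail to reject H0; the data do not provide sufficient evidence against H0.

3.071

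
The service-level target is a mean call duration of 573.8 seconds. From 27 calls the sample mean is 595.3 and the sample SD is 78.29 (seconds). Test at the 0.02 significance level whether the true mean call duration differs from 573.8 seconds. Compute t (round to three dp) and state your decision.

t = 1.427; fail to reject H0

H0: μ = 573.8; H1: μ ≠ 573.8 (one-sample t-test, two-sided).
t = (x̄ − μ₀)/(s/√n) = (595.3 − 573.8)/(78.29/√27) = 1.427
df = n − 1 = 26
Two-sided p-value ≈ 0.1655
Since p ≈ 0.1655 > α = 0.02, fail to reject H0; the data do not provide sufficient evidence against H0.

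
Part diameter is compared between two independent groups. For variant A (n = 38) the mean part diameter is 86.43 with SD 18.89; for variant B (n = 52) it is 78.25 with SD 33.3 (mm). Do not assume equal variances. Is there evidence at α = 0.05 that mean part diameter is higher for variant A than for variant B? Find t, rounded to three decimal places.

1.476

Let group 1 = variant A, group 2 = variant B. H0: μ_1 = μ_2; H1: μ_1 > μ_2 (Welch's two-sample t-test, right-tailed).
t = (x̄_1 − x̄_2)/√(s_1²/n_1 + s_2²/n_2) = (86.43 − 78.25)/√(18.89²/38 + 33.3²/52) = 1.476
Welch–Satterthwaite df ≈ 83.49
p-value = P(T ≥ 1.476) ≈ 0.0719
Since p ≈ 0.0719 > α = 0.05, fail to reject H0; the evidence is not statistically significant.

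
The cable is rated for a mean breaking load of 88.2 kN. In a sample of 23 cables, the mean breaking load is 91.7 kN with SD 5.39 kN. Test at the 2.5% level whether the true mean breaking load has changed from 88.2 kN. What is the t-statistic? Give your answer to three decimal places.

H0: μ = 88.2; H1: μ ≠ 88.2 (one-sample t-test, two-sided).
t = (x̄ − μ₀)/(s/√n) = (91.7 − 88.2)/(5.39/√23) = 3.114
df = n − 1 = 22
Two-sided p-value ≈ 0.0051
Since p ≈ 0.0051 < α = 0.025, reject H0; the data support H1.

3.114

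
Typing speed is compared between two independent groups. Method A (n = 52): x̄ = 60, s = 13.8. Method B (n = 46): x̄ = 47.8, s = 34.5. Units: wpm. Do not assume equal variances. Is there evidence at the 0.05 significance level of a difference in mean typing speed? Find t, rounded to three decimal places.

2.245

Let group 1 = method A, group 2 = method B. H0: μ_1 = μ_2; H1: μ_1 ≠ μ_2 (Welch's two-sample t-test, two-sided).
t = (x̄_1 − x̄_2)/√(s_1²/n_1 + s_2²/n_2) = (60 − 47.8)/√(13.8²/52 + 34.5²/46) = 2.245
Welch–Satterthwaite df ≈ 57.62
Two-sided p-value ≈ 0.029
Since p ≈ 0.029 < α = 0.05, reject H0; the data support H1.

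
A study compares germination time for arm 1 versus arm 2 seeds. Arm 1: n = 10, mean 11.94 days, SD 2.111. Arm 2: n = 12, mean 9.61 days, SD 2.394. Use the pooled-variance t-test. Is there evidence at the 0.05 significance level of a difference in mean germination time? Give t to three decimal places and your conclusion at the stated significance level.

t = 2.396; reject H0

Let group 1 = arm 1, group 2 = arm 2. H0: μ_1 = μ_2; H1: μ_1 ≠ μ_2 (two-sample pooled-variance t-test, two-sided).
s_p² = [(10−1)·2.111² + (12−1)·2.394²]/(10+12−2) = 5.15752
t = (11.94 − 9.61)/√[5.15752·(1/10 + 1/12)] = 2.396
df = n₁ + n₂ − 2 = 20
Two-sided p-value ≈ 0.026
Since p ≈ 0.026 < α = 0.05, reject H0; the data support H1.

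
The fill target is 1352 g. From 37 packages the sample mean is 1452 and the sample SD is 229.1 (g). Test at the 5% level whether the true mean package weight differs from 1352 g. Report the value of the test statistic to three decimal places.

H0: μ = 1352; H1: μ ≠ 1352 (one-sample t-test, two-sided).
t = (x̄ − μ₀)/(s/√n) = (1452 − 1352)/(229.1/√37) = 2.655
df = n − 1 = 36
Two-sided p-value ≈ 0.0117
Since p ≈ 0.0117 < α = 0.05, reject H0; the evidence is statistically significant.

2.655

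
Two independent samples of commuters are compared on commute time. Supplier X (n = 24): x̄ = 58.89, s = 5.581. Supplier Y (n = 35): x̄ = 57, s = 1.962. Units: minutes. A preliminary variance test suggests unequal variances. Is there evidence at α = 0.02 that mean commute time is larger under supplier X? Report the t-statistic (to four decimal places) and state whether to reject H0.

t = 1.5929; fail to reject H0

Let group 1 = supplier X, group 2 = supplier Y. H0: μ_1 = μ_2; H1: μ_1 > μ_2 (Welch's two-sample t-test, right-tailed).
t = (x̄_1 − x̄_2)/√(s_1²/n_1 + s_2²/n_2) = (58.89 − 57)/√(5.581²/24 + 1.962²/35) = 1.5929
Welch–Satterthwaite df ≈ 26.93
p-value = P(T ≥ 1.5929) ≈ 0.061
Since p ≈ 0.061 > α = 0.02, fail to reject H0; the data do not provide sufficient evidence against H0.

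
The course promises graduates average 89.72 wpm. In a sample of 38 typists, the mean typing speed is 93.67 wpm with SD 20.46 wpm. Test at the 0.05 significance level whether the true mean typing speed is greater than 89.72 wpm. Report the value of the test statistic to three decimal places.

1.190

H0: μ = 89.72; H1: μ > 89.72 (one-sample t-test, right-tailed).
t = (x̄ − μ₀)/(s/√n) = (93.67 − 89.72)/(20.46/√38) = 1.190
df = n − 1 = 37
p-value = P(T ≥ 1.190) ≈ 0.121
Since p ≈ 0.121 > α = 0.05, fail to reject H0; the evidence is not statistically significant.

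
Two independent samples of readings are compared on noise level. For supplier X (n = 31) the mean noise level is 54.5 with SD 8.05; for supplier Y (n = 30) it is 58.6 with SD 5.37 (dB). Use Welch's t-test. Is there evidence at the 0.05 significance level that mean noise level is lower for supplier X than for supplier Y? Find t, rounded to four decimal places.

-2.3470

Let group 1 = supplier X, group 2 = supplier Y. H0: μ_1 = μ_2; H1: μ_1 < μ_2 (Welch's two-sample t-test, left-tailed).
t = (x̄_1 − x̄_2)/√(s_1²/n_1 + s_2²/n_2) = (54.5 − 58.6)/√(8.05²/31 + 5.37²/30) = -2.3470
Welch–Satterthwaite df ≈ 52.46
p-value = P(T ≤ -2.3470) ≈ 0.0114
Since p ≈ 0.0114 < α = 0.05, reject H0; the data support H1.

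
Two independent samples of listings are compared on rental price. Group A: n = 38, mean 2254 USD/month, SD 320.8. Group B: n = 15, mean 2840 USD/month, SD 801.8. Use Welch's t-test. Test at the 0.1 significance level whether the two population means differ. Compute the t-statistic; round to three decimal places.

Let group 1 = group A, group 2 = group B. H0: μ_1 = μ_2; H1: μ_1 ≠ μ_2 (Welch's two-sample t-test, two-sided).
t = (x̄_1 − x̄_2)/√(s_1²/n_1 + s_2²/n_2) = (2254 − 2840)/√(320.8²/38 + 801.8²/15) = -2.745
Welch–Satterthwaite df ≈ 15.80
Two-sided p-value ≈ 0.0145
Since p ≈ 0.0145 < α = 0.1, reject H0; the data support H1.

-2.745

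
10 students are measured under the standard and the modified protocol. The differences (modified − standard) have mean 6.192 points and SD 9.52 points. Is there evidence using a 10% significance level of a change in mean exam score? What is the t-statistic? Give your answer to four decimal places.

H0: μ_d = 0; H1: μ_d ≠ 0 (paired t-test on the differences, two-sided).
t = d̄/(s_d/√n) = 6.192/(9.52/√10) = 2.0568
df = n − 1 = 9
Two-sided p-value ≈ 0.0698
Since p ≈ 0.0698 < α = 0.1, reject H0; the data support H1.

2.0568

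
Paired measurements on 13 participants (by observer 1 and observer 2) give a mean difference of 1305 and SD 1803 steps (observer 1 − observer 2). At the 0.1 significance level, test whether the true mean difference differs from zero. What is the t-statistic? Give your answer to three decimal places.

H0: μ_d = 0; H1: μ_d ≠ 0 (paired t-test on the differences, two-sided).
t = d̄/(s_d/√n) = 1305/(1803/√13) = 2.610
df = n − 1 = 12
Two-sided p-value ≈ 0.0228
Since p ≈ 0.0228 < α = 0.1, reject H0; the evidence is statistically significant.

2.610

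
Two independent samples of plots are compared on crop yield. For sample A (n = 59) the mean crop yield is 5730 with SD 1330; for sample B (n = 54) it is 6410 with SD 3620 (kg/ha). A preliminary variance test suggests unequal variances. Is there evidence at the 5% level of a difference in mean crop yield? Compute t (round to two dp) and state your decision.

t = -1.30; fail to reject H0

Let group 1 = sample A, group 2 = sample B. H0: μ_1 = μ_2; H1: μ_1 ≠ μ_2 (Welch's two-sample t-test, two-sided).
t = (x̄_1 − x̄_2)/√(s_1²/n_1 + s_2²/n_2) = (5730 − 6410)/√(1330²/59 + 3620²/54) = -1.30
Welch–Satterthwaite df ≈ 65.98
Two-sided p-value ≈ 0.1974
Since p ≈ 0.1974 > α = 0.05, fail to reject H0; the data do not provide sufficient evidence against H0.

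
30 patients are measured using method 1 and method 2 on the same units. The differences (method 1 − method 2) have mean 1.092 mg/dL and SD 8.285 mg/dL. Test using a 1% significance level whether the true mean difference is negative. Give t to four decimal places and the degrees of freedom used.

H0: μ_d = 0; H1: μ_d < 0 (paired t-test on the differences, left-tailed).
t = d̄/(s_d/√n) = 1.092/(8.285/√30) = 0.7219
df = n − 1 = 29
p-value = P(T ≤ 0.7219) ≈ 0.762
Since p ≈ 0.762 > α = 0.01, fail to reject H0; the evidence is not statistically significant.

t = 0.7219, df = 29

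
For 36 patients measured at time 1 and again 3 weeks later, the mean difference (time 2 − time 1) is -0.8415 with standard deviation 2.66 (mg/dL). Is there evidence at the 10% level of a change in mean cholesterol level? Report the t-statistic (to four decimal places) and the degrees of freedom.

t = -1.8981, df = 35

H0: μ_d = 0; H1: μ_d ≠ 0 (paired t-test on the differences, two-sided).
t = d̄/(s_d/√n) = -0.8415/(2.66/√36) = -1.8981
df = n − 1 = 35
Two-sided p-value ≈ 0.0660
Since p ≈ 0.0660 < α = 0.1, reject H0; the evidence is statistically significant.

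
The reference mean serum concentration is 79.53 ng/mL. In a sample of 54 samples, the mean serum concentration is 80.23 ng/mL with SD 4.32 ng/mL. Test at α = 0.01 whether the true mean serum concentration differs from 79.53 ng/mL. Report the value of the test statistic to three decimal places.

1.191

H0: μ = 79.53; H1: μ ≠ 79.53 (one-sample t-test, two-sided).
t = (x̄ − μ₀)/(s/√n) = (80.23 − 79.53)/(4.32/√54) = 1.191
df = n − 1 = 53
Two-sided p-value ≈ 0.239
Since p ≈ 0.239 > α = 0.01, fail to reject H0; the evidence is not statistically significant.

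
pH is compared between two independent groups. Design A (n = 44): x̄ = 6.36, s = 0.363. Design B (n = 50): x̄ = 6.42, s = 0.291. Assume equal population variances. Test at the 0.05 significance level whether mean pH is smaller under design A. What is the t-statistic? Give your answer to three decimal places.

Let group 1 = design A, group 2 = design B. H0: μ_1 = μ_2; H1: μ_1 < μ_2 (two-sample pooled-variance t-test, left-tailed).
s_p² = [(44−1)·0.363² + (50−1)·0.291²]/(44+50−2) = 0.10669
t = (6.36 − 6.42)/√[0.10669·(1/44 + 1/50)] = -0.889
df = n₁ + n₂ − 2 = 92
p-value = P(T ≤ -0.889) ≈ 0.188
Since p ≈ 0.188 > α = 0.05, fail to reject H0; the evidence is not statistically significant.

-0.889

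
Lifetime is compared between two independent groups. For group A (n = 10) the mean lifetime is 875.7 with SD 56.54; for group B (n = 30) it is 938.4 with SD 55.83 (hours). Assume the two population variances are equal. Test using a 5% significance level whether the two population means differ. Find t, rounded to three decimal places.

-3.066

Let group 1 = group A, group 2 = group B. H0: μ_1 = μ_2; H1: μ_1 ≠ μ_2 (two-sample pooled-variance t-test, two-sided).
s_p² = [(10−1)·56.54² + (30−1)·55.83²]/(10+30−2) = 3135.88
t = (875.7 − 938.4)/√[3135.88·(1/10 + 1/30)] = -3.066
df = n₁ + n₂ − 2 = 38
Two-sided p-value ≈ 0.0040
Since p ≈ 0.0040 < α = 0.05, reject H0; the evidence is statistically significant.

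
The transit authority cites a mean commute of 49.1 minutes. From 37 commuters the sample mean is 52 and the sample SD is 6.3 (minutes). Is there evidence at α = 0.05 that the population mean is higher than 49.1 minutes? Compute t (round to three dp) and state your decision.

H0: μ = 49.1; H1: μ > 49.1 (one-sample t-test, right-tailed).
t = (x̄ − μ₀)/(s/√n) = (52 − 49.1)/(6.3/√37) = 2.800
df = n − 1 = 36
p-value = P(T ≥ 2.800) ≈ 0.004
Since p ≈ 0.004 < α = 0.05, reject H0; the evidence is statistically significant.

t = 2.800; reject H0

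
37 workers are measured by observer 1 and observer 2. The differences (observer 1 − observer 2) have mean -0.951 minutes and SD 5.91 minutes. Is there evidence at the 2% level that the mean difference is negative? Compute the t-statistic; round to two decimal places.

-0.98

H0: μ_d = 0; H1: μ_d < 0 (paired t-test on the differences, left-tailed).
t = d̄/(s_d/√n) = -0.951/(5.91/√37) = -0.98
df = n − 1 = 36
p-value = P(T ≤ -0.98) ≈ 0.167
Since p ≈ 0.167 > α = 0.02, fail to reject H0; the evidence is not statistically significant.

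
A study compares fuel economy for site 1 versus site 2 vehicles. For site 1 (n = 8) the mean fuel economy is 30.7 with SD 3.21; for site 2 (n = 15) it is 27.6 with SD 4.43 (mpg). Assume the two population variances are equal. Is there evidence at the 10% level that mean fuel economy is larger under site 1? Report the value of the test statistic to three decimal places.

Let group 1 = site 1, group 2 = site 2. H0: μ_1 = μ_2; H1: μ_1 > μ_2 (two-sample pooled-variance t-test, right-tailed).
s_p² = [(8−1)·3.21² + (15−1)·4.43²]/(8+15−2) = 16.518
t = (30.7 − 27.6)/√[16.518·(1/8 + 1/15)] = 1.742
df = n₁ + n₂ − 2 = 21
p-value = P(T ≥ 1.742) ≈ 0.048
Since p ≈ 0.048 < α = 0.1, reject H0; the data support H1.

1.742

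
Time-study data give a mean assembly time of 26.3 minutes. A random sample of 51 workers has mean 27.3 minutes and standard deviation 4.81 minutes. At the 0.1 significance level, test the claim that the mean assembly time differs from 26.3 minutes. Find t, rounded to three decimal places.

H0: μ = 26.3; H1: μ ≠ 26.3 (one-sample t-test, two-sided).
t = (x̄ − μ₀)/(s/√n) = (27.3 − 26.3)/(4.81/√51) = 1.485
df = n − 1 = 50
Two-sided p-value ≈ 0.1439
Since p ≈ 0.1439 > α = 0.1, fail to reject H0; the evidence is not statistically significant.

1.485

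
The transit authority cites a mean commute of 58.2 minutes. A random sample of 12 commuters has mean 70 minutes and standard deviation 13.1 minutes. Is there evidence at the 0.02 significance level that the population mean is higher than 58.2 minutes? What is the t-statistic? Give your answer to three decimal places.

H0: μ = 58.2; H1: μ > 58.2 (one-sample t-test, right-tailed).
t = (x̄ − μ₀)/(s/√n) = (70 − 58.2)/(13.1/√12) = 3.120
df = n − 1 = 11
p-value = P(T ≥ 3.120) ≈ 0.0049
Since p ≈ 0.0049 < α = 0.02, reject H0; the evidence is statistically significant.

3.120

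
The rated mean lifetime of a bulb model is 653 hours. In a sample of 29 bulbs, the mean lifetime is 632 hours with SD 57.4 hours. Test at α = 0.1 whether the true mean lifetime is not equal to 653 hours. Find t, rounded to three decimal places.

H0: μ = 653; H1: μ ≠ 653 (one-sample t-test, two-sided).
t = (x̄ − μ₀)/(s/√n) = (632 − 653)/(57.4/√29) = -1.970
df = n − 1 = 28
Two-sided p-value ≈ 0.0588
Since p ≈ 0.0588 < α = 0.1, reject H0; the evidence is statistically significant.

-1.970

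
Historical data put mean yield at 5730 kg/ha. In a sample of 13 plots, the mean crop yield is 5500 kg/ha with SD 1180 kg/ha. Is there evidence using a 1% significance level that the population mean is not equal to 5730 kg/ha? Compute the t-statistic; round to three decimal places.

H0: μ = 5730; H1: μ ≠ 5730 (one-sample t-test, two-sided).
t = (x̄ − μ₀)/(s/√n) = (5500 − 5730)/(1180/√13) = -0.703
df = n − 1 = 12
Two-sided p-value ≈ 0.4956
Since p ≈ 0.4956 > α = 0.01, fail to reject H0; the data do not provide sufficient evidence against H0.

-0.703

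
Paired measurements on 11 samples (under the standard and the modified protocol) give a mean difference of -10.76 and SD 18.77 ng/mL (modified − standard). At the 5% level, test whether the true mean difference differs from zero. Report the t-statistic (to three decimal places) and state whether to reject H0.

H0: μ_d = 0; H1: μ_d ≠ 0 (paired t-test on the differences, two-sided).
t = d̄/(s_d/√n) = -10.76/(18.77/√11) = -1.901
df = n − 1 = 10
Two-sided p-value ≈ 0.0864
Since p ≈ 0.0864 > α = 0.05, fail to reject H0; the data do not provide sufficient evidence against H0.

t = -1.901; fail to reject H0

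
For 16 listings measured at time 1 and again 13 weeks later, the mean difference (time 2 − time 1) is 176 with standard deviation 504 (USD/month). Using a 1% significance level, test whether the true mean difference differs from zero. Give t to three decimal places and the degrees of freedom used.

t = 1.397, df = 15

H0: μ_d = 0; H1: μ_d ≠ 0 (paired t-test on the differences, two-sided).
t = d̄/(s_d/√n) = 176/(504/√16) = 1.397
df = n − 1 = 15
Two-sided p-value ≈ 0.183
Since p ≈ 0.183 > α = 0.01, fail to reject H0; the data do not provide sufficient evidence against H0.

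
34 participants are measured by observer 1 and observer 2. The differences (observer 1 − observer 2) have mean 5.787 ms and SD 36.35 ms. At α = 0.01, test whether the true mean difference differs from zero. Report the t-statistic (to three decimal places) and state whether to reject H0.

H0: μ_d = 0; H1: μ_d ≠ 0 (paired t-test on the differences, two-sided).
t = d̄/(s_d/√n) = 5.787/(36.35/√34) = 0.928
df = n − 1 = 33
Two-sided p-value ≈ 0.3600
Since p ≈ 0.3600 > α = 0.01, fail to reject H0; the data do not provide sufficient evidence against H0.

t = 0.928; fail to reject H0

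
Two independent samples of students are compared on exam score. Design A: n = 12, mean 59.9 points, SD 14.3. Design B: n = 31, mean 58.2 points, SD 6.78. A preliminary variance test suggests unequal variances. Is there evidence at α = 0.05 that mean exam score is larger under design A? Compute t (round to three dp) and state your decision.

t = 0.395; fail to reject H0

Let group 1 = design A, group 2 = design B. H0: μ_1 = μ_2; H1: μ_1 > μ_2 (Welch's two-sample t-test, right-tailed).
t = (x̄_1 − x̄_2)/√(s_1²/n_1 + s_2²/n_2) = (59.9 − 58.2)/√(14.3²/12 + 6.78²/31) = 0.395
Welch–Satterthwaite df ≈ 12.96
p-value = P(T ≥ 0.395) ≈ 0.3496
Since p ≈ 0.3496 > α = 0.05, fail to reject H0; the evidence is not statistically significant.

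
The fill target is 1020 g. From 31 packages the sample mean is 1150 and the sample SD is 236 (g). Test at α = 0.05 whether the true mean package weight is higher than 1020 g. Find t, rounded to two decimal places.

H0: μ = 1020; H1: μ > 1020 (one-sample t-test, right-tailed).
t = (x̄ − μ₀)/(s/√n) = (1150 − 1020)/(236/√31) = 3.07
df = n − 1 = 30
p-value = P(T ≥ 3.07) ≈ 0.002
Since p ≈ 0.002 < α = 0.05, reject H0; the evidence is statistically significant.

3.07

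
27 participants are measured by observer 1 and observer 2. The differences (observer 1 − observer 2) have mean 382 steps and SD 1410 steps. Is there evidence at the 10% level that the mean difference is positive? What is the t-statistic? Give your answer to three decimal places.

H0: μ_d = 0; H1: μ_d > 0 (paired t-test on the differences, right-tailed).
t = d̄/(s_d/√n) = 382/(1410/√27) = 1.408
df = n − 1 = 26
p-value = P(T ≥ 1.408) ≈ 0.086
Since p ≈ 0.086 < α = 0.1, reject H0; the data support H1.

1.408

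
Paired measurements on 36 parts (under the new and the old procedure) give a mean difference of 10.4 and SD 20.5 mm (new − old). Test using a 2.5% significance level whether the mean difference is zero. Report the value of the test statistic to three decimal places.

3.044

H0: μ_d = 0; H1: μ_d ≠ 0 (paired t-test on the differences, two-sided).
t = d̄/(s_d/√n) = 10.4/(20.5/√36) = 3.044
df = n − 1 = 35
Two-sided p-value ≈ 0.004
Since p ≈ 0.004 < α = 0.025, reject H0; the data support H1.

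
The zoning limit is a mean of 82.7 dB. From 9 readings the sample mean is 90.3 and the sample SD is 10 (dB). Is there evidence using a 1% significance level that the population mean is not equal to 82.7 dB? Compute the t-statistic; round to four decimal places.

2.2800

H0: μ = 82.7; H1: μ ≠ 82.7 (one-sample t-test, two-sided).
t = (x̄ − μ₀)/(s/√n) = (90.3 − 82.7)/(10/√9) = 2.2800
df = n − 1 = 8
Two-sided p-value ≈ 0.052
Since p ≈ 0.052 > α = 0.01, fail to reject H0; the evidence is not statistically significant.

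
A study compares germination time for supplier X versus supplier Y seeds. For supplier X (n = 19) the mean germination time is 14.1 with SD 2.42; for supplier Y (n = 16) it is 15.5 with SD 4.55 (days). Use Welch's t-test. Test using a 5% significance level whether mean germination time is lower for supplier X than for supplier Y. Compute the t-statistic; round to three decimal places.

Let group 1 = supplier X, group 2 = supplier Y. H0: μ_1 = μ_2; H1: μ_1 < μ_2 (Welch's two-sample t-test, left-tailed).
t = (x̄_1 − x̄_2)/√(s_1²/n_1 + s_2²/n_2) = (14.1 − 15.5)/√(2.42²/19 + 4.55²/16) = -1.106
Welch–Satterthwaite df ≈ 21.96
p-value = P(T ≤ -1.106) ≈ 0.1403
Since p ≈ 0.1403 > α = 0.05, fail to reject H0; the data do not provide sufficient evidence against H0.

-1.106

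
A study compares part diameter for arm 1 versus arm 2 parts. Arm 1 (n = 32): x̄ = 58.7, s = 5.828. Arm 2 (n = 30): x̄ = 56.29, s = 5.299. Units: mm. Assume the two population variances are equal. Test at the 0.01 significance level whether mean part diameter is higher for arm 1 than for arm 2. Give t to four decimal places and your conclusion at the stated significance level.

Let group 1 = arm 1, group 2 = arm 2. H0: μ_1 = μ_2; H1: μ_1 > μ_2 (two-sample pooled-variance t-test, right-tailed).
s_p² = [(32−1)·5.828² + (30−1)·5.299²]/(32+30−2) = 31.1206
t = (58.7 − 56.29)/√[31.1206·(1/32 + 1/30)] = 1.6999
df = n₁ + n₂ − 2 = 60
p-value = P(T ≥ 1.6999) ≈ 0.0472
Since p ≈ 0.0472 > α = 0.01, fail to reject H0; the evidence is not statistically significant.

t = 1.6999; fail to reject H0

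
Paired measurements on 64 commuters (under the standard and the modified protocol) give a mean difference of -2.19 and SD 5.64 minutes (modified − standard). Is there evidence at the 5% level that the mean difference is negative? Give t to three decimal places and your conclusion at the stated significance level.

H0: μ_d = 0; H1: μ_d < 0 (paired t-test on the differences, left-tailed).
t = d̄/(s_d/√n) = -2.19/(5.64/√64) = -3.106
df = n − 1 = 63
p-value = P(T ≤ -3.106) ≈ 0.0014
Since p ≈ 0.0014 < α = 0.05, reject H0; the evidence is statistically significant.

t = -3.106; reject H0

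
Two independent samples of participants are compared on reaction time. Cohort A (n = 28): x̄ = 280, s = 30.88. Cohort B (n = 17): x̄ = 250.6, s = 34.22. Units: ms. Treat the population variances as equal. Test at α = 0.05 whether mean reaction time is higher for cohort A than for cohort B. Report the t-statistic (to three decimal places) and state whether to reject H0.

Let group 1 = cohort A, group 2 = cohort B. H0: μ_1 = μ_2; H1: μ_1 > μ_2 (two-sample pooled-variance t-test, right-tailed).
s_p² = [(28−1)·30.88² + (17−1)·34.22²]/(28+17−2) = 1034.48
t = (280 − 250.6)/√[1034.48·(1/28 + 1/17)] = 2.973
df = n₁ + n₂ − 2 = 43
p-value = P(T ≥ 2.973) ≈ 0.002
Since p ≈ 0.002 < α = 0.05, reject H0; the data support H1.

t = 2.973; reject H0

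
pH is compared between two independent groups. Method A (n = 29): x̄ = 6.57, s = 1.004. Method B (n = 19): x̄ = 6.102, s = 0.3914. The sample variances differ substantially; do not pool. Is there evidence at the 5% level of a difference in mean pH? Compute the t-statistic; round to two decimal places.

Let group 1 = method A, group 2 = method B. H0: μ_1 = μ_2; H1: μ_1 ≠ μ_2 (Welch's two-sample t-test, two-sided).
t = (x̄_1 − x̄_2)/√(s_1²/n_1 + s_2²/n_2) = (6.57 − 6.102)/√(1.004²/29 + 0.3914²/19) = 2.26
Welch–Satterthwaite df ≈ 39.21
Two-sided p-value ≈ 0.029
Since p ≈ 0.029 < α = 0.05, reject H0; the evidence is statistically significant.

2.26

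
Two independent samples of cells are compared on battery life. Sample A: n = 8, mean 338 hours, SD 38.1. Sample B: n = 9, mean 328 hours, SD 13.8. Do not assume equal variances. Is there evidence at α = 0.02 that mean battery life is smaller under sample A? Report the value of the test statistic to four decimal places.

0.7025

Let group 1 = sample A, group 2 = sample B. H0: μ_1 = μ_2; H1: μ_1 < μ_2 (Welch's two-sample t-test, left-tailed).
t = (x̄_1 − x̄_2)/√(s_1²/n_1 + s_2²/n_2) = (338 − 328)/√(38.1²/8 + 13.8²/9) = 0.7025
Welch–Satterthwaite df ≈ 8.63
p-value = P(T ≤ 0.7025) ≈ 0.750
Since p ≈ 0.750 > α = 0.02, fail to reject H0; the data do not provide sufficient evidence against H0.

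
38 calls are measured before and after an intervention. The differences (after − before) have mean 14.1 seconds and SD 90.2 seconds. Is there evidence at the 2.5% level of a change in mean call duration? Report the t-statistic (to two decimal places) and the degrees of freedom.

H0: μ_d = 0; H1: μ_d ≠ 0 (paired t-test on the differences, two-sided).
t = d̄/(s_d/√n) = 14.1/(90.2/√38) = 0.96
df = n − 1 = 37
Two-sided p-value ≈ 0.341
Since p ≈ 0.341 > α = 0.025, fail to reject H0; the data do not provide sufficient evidence against H0.

t = 0.96, df = 37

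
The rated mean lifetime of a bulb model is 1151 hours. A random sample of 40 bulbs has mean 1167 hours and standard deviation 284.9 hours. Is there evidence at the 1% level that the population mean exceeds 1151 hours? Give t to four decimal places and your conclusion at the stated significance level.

t = 0.3552; fail to reject H0

H0: μ = 1151; H1: μ > 1151 (one-sample t-test, right-tailed).
t = (x̄ − μ₀)/(s/√n) = (1167 − 1151)/(284.9/√40) = 0.3552
df = n − 1 = 39
p-value = P(T ≥ 0.3552) ≈ 0.3622
Since p ≈ 0.3622 > α = 0.01, fail to reject H0; the evidence is not statistically significant.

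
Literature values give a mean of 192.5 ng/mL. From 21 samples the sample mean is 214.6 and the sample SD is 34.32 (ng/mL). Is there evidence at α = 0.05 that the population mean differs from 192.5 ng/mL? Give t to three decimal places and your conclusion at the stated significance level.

t = 2.951; reject H0

H0: μ = 192.5; H1: μ ≠ 192.5 (one-sample t-test, two-sided).
t = (x̄ − μ₀)/(s/√n) = (214.6 − 192.5)/(34.32/√21) = 2.951
df = n − 1 = 20
Two-sided p-value ≈ 0.008
Since p ≈ 0.008 < α = 0.05, reject H0; the evidence is statistically significant.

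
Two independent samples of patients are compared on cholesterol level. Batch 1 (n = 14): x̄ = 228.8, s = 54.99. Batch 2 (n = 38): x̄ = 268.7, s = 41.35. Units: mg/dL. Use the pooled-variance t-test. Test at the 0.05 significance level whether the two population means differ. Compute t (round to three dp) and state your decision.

t = -2.818; reject H0

Let group 1 = batch 1, group 2 = batch 2. H0: μ_1 = μ_2; H1: μ_1 ≠ μ_2 (two-sample pooled-variance t-test, two-sided).
s_p² = [(14−1)·54.99² + (38−1)·41.35²]/(14+38−2) = 2051.48
t = (228.8 − 268.7)/√[2051.48·(1/14 + 1/38)] = -2.818
df = n₁ + n₂ − 2 = 50
Two-sided p-value ≈ 0.0069
Since p ≈ 0.0069 < α = 0.05, reject H0; the data support H1.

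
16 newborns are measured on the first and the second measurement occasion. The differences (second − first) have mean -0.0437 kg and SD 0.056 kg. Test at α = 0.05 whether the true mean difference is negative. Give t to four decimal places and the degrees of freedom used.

H0: μ_d = 0; H1: μ_d < 0 (paired t-test on the differences, left-tailed).
t = d̄/(s_d/√n) = -0.0437/(0.056/√16) = -3.1214
df = n − 1 = 15
p-value = P(T ≤ -3.1214) ≈ 0.004
Since p ≈ 0.004 < α = 0.05, reject H0; the evidence is statistically significant.

t = -3.1214, df = 15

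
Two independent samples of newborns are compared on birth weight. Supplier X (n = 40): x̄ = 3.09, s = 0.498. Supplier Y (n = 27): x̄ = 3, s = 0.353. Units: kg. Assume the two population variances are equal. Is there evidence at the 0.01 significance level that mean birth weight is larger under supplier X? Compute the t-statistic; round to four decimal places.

0.8107

Let group 1 = supplier X, group 2 = supplier Y. H0: μ_1 = μ_2; H1: μ_1 > μ_2 (two-sample pooled-variance t-test, right-tailed).
s_p² = [(40−1)·0.498² + (27−1)·0.353²]/(40+27−2) = 0.198646
t = (3.09 − 3)/√[0.198646·(1/40 + 1/27)] = 0.8107
df = n₁ + n₂ − 2 = 65
p-value = P(T ≥ 0.8107) ≈ 0.2102
Since p ≈ 0.2102 > α = 0.01, fail to reject H0; the data do not provide sufficient evidence against H0.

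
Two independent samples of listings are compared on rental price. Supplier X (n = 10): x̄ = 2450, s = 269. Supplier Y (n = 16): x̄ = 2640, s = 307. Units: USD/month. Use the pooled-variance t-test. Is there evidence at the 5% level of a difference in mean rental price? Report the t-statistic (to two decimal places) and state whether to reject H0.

t = -1.61; fail to reject H0

Let group 1 = supplier X, group 2 = supplier Y. H0: μ_1 = μ_2; H1: μ_1 ≠ μ_2 (two-sample pooled-variance t-test, two-sided).
s_p² = [(10−1)·269² + (16−1)·307²]/(10+16−2) = 86041
t = (2450 − 2640)/√[86041·(1/10 + 1/16)] = -1.61
df = n₁ + n₂ − 2 = 24
Two-sided p-value ≈ 0.1212
Since p ≈ 0.1212 > α = 0.05, fail to reject H0; the data do not provide sufficient evidence against H0.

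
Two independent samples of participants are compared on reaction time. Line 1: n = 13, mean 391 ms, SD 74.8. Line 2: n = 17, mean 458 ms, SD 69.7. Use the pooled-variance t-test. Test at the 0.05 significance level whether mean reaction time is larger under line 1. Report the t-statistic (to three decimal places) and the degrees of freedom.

Let group 1 = line 1, group 2 = line 2. H0: μ_1 = μ_2; H1: μ_1 > μ_2 (two-sample pooled-variance t-test, right-tailed).
s_p² = [(13−1)·74.8² + (17−1)·69.7²]/(13+17−2) = 5173.93
t = (391 − 458)/√[5173.93·(1/13 + 1/17)] = -2.528
df = n₁ + n₂ − 2 = 28
p-value = P(T ≥ -2.528) ≈ 0.9913
Since p ≈ 0.9913 > α = 0.05, fail to reject H0; the data do not provide sufficient evidence against H0.

t = -2.528, df = 28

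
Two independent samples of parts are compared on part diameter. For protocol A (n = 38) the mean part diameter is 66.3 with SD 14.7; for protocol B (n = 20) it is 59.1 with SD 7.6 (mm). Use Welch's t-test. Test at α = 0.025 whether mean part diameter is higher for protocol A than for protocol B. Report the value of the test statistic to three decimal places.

2.459

Let group 1 = protocol A, group 2 = protocol B. H0: μ_1 = μ_2; H1: μ_1 > μ_2 (Welch's two-sample t-test, right-tailed).
t = (x̄_1 − x̄_2)/√(s_1²/n_1 + s_2²/n_2) = (66.3 − 59.1)/√(14.7²/38 + 7.6²/20) = 2.459
Welch–Satterthwaite df ≈ 56.00
p-value = P(T ≥ 2.459) ≈ 0.0085
Since p ≈ 0.0085 < α = 0.025, reject H0; the data support H1.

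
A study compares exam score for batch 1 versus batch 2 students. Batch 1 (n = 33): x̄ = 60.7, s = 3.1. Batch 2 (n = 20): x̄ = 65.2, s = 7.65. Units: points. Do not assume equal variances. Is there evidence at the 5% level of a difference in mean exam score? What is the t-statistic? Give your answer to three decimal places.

-2.509

Let group 1 = batch 1, group 2 = batch 2. H0: μ_1 = μ_2; H1: μ_1 ≠ μ_2 (Welch's two-sample t-test, two-sided).
t = (x̄_1 − x̄_2)/√(s_1²/n_1 + s_2²/n_2) = (60.7 − 65.2)/√(3.1²/33 + 7.65²/20) = -2.509
Welch–Satterthwaite df ≈ 22.84
Two-sided p-value ≈ 0.0197
Since p ≈ 0.0197 < α = 0.05, reject H0; the data support H1.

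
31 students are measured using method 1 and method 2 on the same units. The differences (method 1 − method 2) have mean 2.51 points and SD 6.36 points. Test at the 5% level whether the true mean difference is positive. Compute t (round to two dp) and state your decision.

H0: μ_d = 0; H1: μ_d > 0 (paired t-test on the differences, right-tailed).
t = d̄/(s_d/√n) = 2.51/(6.36/√31) = 2.20
df = n − 1 = 30
p-value = P(T ≥ 2.20) ≈ 0.018
Since p ≈ 0.018 < α = 0.05, reject H0; the evidence is statistically significant.

t = 2.20; reject H0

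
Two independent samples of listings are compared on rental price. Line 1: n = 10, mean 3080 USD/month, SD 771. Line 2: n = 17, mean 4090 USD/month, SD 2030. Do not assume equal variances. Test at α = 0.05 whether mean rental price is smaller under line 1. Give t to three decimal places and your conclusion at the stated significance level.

t = -1.838; reject H0

Let group 1 = line 1, group 2 = line 2. H0: μ_1 = μ_2; H1: μ_1 < μ_2 (Welch's two-sample t-test, left-tailed).
t = (x̄_1 − x̄_2)/√(s_1²/n_1 + s_2²/n_2) = (3080 − 4090)/√(771²/10 + 2030²/17) = -1.838
Welch–Satterthwaite df ≈ 22.41
p-value = P(T ≤ -1.838) ≈ 0.0397
Since p ≈ 0.0397 < α = 0.05, reject H0; the data support H1.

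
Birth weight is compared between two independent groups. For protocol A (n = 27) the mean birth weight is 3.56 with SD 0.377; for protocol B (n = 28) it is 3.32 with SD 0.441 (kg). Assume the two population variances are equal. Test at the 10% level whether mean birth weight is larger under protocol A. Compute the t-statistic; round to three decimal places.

Let group 1 = protocol A, group 2 = protocol B. H0: μ_1 = μ_2; H1: μ_1 > μ_2 (two-sample pooled-variance t-test, right-tailed).
s_p² = [(27−1)·0.377² + (28−1)·0.441²]/(27+28−2) = 0.168799
t = (3.56 − 3.32)/√[0.168799·(1/27 + 1/28)] = 2.166
df = n₁ + n₂ − 2 = 53
p-value = P(T ≥ 2.166) ≈ 0.0174
Since p ≈ 0.0174 < α = 0.1, reject H0; the evidence is statistically significant.

2.166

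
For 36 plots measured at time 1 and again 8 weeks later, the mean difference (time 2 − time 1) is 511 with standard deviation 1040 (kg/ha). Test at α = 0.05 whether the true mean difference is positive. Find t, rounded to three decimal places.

H0: μ_d = 0; H1: μ_d > 0 (paired t-test on the differences, right-tailed).
t = d̄/(s_d/√n) = 511/(1040/√36) = 2.948
df = n − 1 = 35
p-value = P(T ≥ 2.948) ≈ 0.0028
Since p ≈ 0.0028 < α = 0.05, reject H0; the evidence is statistically significant.

2.948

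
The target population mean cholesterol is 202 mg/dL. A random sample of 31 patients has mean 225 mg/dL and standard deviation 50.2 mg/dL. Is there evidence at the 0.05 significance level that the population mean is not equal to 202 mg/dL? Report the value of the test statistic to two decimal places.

2.55

H0: μ = 202; H1: μ ≠ 202 (one-sample t-test, two-sided).
t = (x̄ − μ₀)/(s/√n) = (225 − 202)/(50.2/√31) = 2.55
df = n − 1 = 30
Two-sided p-value ≈ 0.016
Since p ≈ 0.016 < α = 0.05, reject H0; the evidence is statistically significant.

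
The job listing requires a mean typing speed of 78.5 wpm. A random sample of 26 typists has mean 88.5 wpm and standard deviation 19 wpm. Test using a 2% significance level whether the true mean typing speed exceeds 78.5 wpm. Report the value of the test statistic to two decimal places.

H0: μ = 78.5; H1: μ > 78.5 (one-sample t-test, right-tailed).
t = (x̄ − μ₀)/(s/√n) = (88.5 − 78.5)/(19/√26) = 2.68
df = n − 1 = 25
p-value = P(T ≥ 2.68) ≈ 0.006
Since p ≈ 0.006 < α = 0.02, reject H0; the data support H1.

2.68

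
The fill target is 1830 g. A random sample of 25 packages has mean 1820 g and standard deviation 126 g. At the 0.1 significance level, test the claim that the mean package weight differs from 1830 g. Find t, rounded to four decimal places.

H0: μ = 1830; H1: μ ≠ 1830 (one-sample t-test, two-sided).
t = (x̄ − μ₀)/(s/√n) = (1820 − 1830)/(126/√25) = -0.3968
df = n − 1 = 24
Two-sided p-value ≈ 0.695
Since p ≈ 0.695 > α = 0.1, fail to reject H0; the data do not provide sufficient evidence against H0.

-0.3968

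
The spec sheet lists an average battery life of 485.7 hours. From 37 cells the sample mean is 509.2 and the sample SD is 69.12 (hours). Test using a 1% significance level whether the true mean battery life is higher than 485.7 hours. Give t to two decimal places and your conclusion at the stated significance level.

t = 2.07; fail to reject H0

H0: μ = 485.7; H1: μ > 485.7 (one-sample t-test, right-tailed).
t = (x̄ − μ₀)/(s/√n) = (509.2 − 485.7)/(69.12/√37) = 2.07
df = n − 1 = 36
p-value = P(T ≥ 2.07) ≈ 0.0229
Since p ≈ 0.0229 > α = 0.01, fail to reject H0; the evidence is not statistically significant.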